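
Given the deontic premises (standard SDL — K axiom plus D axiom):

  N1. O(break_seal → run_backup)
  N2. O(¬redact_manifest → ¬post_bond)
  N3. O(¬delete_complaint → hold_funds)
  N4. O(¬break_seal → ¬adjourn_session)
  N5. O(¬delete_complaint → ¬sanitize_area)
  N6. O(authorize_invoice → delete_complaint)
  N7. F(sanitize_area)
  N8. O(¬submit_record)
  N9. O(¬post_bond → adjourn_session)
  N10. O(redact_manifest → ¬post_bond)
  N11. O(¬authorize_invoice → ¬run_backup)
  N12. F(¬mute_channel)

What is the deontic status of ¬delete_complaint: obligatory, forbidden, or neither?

Forbidden

By case analysis on ¬redact_manifest: premise 2 gives O(¬redact_manifest → ¬post_bond) and premise 10 gives O(redact_manifest → ¬post_bond), so O(¬post_bond) either way.
Premise 9 is O(¬post_bond → adjourn_session); since O(¬post_bond), deontic closure gives O(adjourn_session).
The contrapositive of premise 4 (O(¬break_seal → ¬adjourn_session)) is O(adjourn_session → break_seal), and O(adjourn_session) is already established, so O(break_seal).
From O(break_seal) and premise 1, O(break_seal → run_backup), we obtain O(run_backup).
Premise 11 is O(¬authorize_invoice → ¬run_backup); contrapositively O(run_backup → authorize_invoice). Since O(run_backup) holds, K gives O(authorize_invoice).
With premise 6, O(authorize_invoice → delete_complaint), the K-axiom yields O(delete_complaint).
Premises 3, 5, 7, 8, 12 do not contribute to this derivation.
Thus O(delete_complaint), which is F(¬delete_complaint): ¬delete_complaint is forbidden.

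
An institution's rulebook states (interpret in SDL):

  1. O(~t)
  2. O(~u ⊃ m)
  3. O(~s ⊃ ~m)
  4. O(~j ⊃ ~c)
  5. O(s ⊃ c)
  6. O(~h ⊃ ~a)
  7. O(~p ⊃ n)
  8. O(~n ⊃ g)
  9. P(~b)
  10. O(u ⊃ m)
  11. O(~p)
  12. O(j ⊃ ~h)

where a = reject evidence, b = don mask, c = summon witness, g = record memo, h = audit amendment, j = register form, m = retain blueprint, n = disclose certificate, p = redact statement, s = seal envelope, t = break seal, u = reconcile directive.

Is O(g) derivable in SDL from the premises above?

No

Premise 8 is O(~n ⊃ g), but O(~n) is not derivable from the premises, so it does not yield O(g).
No other premise forces O(g). An ideal world satisfying every premise can still have g false, so O(g) is not derivable.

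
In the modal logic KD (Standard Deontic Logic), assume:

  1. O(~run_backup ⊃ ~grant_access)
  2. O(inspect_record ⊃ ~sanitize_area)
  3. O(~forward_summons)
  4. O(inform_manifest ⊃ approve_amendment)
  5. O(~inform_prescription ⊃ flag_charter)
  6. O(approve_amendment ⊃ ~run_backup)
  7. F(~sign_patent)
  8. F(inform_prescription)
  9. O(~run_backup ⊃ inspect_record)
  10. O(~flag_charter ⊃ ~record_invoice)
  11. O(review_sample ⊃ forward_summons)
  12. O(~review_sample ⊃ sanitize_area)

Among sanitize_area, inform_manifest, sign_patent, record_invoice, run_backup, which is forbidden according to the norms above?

inform_manifest

Premise 3 states O(~forward_summons) outright.
The contrapositive of premise 11 (O(review_sample ⊃ forward_summons)) is O(~forward_summons ⊃ ~review_sample), and O(~forward_summons) is already established, so O(~review_sample).
Applying K to premise 12 (O(~review_sample ⊃ sanitize_area)) and O(~review_sample) yields O(sanitize_area).
Premise 2 is O(inspect_record ⊃ ~sanitize_area); contrapositively O(sanitize_area ⊃ ~inspect_record). Since O(sanitize_area) holds, K gives O(~inspect_record).
Premise 9 is O(~run_backup ⊃ inspect_record); contrapositively O(~inspect_record ⊃ run_backup). Since O(~inspect_record) holds, K gives O(run_backup).
Premise 6, O(approve_amendment ⊃ ~run_backup), contraposes to O(run_backup ⊃ ~approve_amendment); with O(run_backup) we get O(~approve_amendment).
The contrapositive of premise 4 (O(inform_manifest ⊃ approve_amendment)) is O(~approve_amendment ⊃ ~inform_manifest), and O(~approve_amendment) is already established, so O(~inform_manifest).
So O(~inform_manifest) holds, i.e. inform_manifest is forbidden. None of the other listed options is forbidden under the premises.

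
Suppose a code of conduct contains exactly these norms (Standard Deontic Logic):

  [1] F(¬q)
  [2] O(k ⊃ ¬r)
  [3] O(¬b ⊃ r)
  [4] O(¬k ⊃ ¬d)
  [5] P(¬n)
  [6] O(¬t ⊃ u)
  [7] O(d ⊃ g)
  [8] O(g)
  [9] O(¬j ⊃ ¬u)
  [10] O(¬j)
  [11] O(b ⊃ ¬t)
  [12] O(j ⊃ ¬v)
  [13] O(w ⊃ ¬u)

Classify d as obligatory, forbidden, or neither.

Premise 10 gives O(¬j).
Premise 9 is O(¬j ⊃ ¬u); since O(¬j), deontic closure gives O(¬u).
The contrapositive of premise 6 (O(¬t ⊃ u)) is O(¬u ⊃ t), and O(¬u) is already established, so O(t).
Premise 11 is O(b ⊃ ¬t); contrapositively O(t ⊃ ¬b). Since O(t) holds, K gives O(¬b).
From O(¬b) and premise 3, O(¬b ⊃ r), we obtain O(r).
Premise 2, O(k ⊃ ¬r), contraposes to O(r ⊃ ¬k); with O(r) we get O(¬k).
With premise 4, O(¬k ⊃ ¬d), the K-axiom yields O(¬d).
Premises 1, 5, 7, 8, 12, 13 do not contribute to this derivation.
Thus O(¬d), which is F(d): d is forbidden.

Forbidden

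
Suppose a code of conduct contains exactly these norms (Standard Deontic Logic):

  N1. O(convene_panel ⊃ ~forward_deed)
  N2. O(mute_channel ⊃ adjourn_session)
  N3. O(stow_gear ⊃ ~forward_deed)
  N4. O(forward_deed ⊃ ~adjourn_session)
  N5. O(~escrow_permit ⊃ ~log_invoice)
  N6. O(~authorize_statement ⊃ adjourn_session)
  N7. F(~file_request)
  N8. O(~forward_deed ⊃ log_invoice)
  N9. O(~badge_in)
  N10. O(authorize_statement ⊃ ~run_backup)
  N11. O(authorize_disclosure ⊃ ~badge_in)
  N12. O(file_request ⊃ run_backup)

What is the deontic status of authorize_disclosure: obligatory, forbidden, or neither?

Premise 11 is O(authorize_disclosure ⊃ ~badge_in); even if O(~badge_in) held, inferring O(authorize_disclosure) would be affirming the consequent — invalid.
No premise or chain of K-axiom applications forces O(authorize_disclosure), and none forces O(~authorize_disclosure). So authorize_disclosure is neither obligatory nor forbidden under these norms.

Neither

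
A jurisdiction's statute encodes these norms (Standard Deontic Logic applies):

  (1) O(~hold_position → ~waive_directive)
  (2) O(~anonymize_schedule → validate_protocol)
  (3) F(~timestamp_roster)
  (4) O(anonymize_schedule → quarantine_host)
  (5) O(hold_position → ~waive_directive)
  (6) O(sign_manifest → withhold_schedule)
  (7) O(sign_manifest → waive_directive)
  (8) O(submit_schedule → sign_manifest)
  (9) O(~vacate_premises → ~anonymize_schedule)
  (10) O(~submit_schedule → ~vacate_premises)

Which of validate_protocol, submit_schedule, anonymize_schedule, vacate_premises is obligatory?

Premises 1 and 5 cover both cases: O(~hold_position → ~waive_directive) and O(hold_position → ~waive_directive). Since ~hold_position ∨ hold_position is a tautology, O(~waive_directive) follows.
Premise 7, O(sign_manifest → waive_directive), contraposes to O(~waive_directive → ~sign_manifest); with O(~waive_directive) we get O(~sign_manifest).
Premise 8 is O(submit_schedule → sign_manifest); contrapositively O(~sign_manifest → ~submit_schedule). Since O(~sign_manifest) holds, K gives O(~submit_schedule).
From O(~submit_schedule) and premise 10, O(~submit_schedule → ~vacate_premises), we obtain O(~vacate_premises).
Premise 9 is O(~vacate_premises → ~anonymize_schedule); since O(~vacate_premises), deontic closure gives O(~anonymize_schedule).
Applying K to premise 2 (O(~anonymize_schedule → validate_protocol)) and O(~anonymize_schedule) yields O(validate_protocol).
So O(validate_protocol) holds — validate_protocol is obligatory. None of the other listed options is made obligatory by any chain of premises.

validate_protocol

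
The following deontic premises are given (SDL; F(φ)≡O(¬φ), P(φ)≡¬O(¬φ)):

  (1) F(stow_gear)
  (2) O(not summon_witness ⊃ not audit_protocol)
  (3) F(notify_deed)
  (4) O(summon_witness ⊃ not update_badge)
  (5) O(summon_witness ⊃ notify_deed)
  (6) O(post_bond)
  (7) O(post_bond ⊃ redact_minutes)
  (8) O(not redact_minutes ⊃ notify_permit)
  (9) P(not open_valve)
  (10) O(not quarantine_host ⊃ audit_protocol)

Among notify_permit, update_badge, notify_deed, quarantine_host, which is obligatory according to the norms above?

quarantine_host

F(notify_deed) at premise 3 means O(not notify_deed).
The contrapositive of premise 5 (O(summon_witness ⊃ notify_deed)) is O(not notify_deed ⊃ not summon_witness), and O(not notify_deed) is already established, so O(not summon_witness).
Applying K to premise 2 (O(not summon_witness ⊃ not audit_protocol)) and O(not summon_witness) yields O(not audit_protocol).
Premise 10, O(not quarantine_host ⊃ audit_protocol), contraposes to O(not audit_protocol ⊃ quarantine_host); with O(not audit_protocol) we get O(quarantine_host).
So O(quarantine_host) holds — quarantine_host is obligatory. None of the other listed options is made obligatory by any chain of premises.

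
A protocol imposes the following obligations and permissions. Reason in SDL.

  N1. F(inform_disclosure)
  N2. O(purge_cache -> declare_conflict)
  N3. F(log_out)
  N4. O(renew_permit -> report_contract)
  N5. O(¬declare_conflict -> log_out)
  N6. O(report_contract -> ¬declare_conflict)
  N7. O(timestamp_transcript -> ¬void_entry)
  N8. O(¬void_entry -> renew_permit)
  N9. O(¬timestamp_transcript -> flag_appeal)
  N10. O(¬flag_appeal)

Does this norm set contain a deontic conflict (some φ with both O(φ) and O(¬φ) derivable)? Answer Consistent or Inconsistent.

F(log_out) at premise 3 means O(¬log_out).
Premise 5, O(¬declare_conflict -> log_out), contraposes to O(¬log_out -> declare_conflict); with O(¬log_out) we get O(declare_conflict).
Premise 6, O(report_contract -> ¬declare_conflict), contraposes to O(declare_conflict -> ¬report_contract); with O(declare_conflict) we get O(¬report_contract).
Premise 4 is O(renew_permit -> report_contract); contrapositively O(¬report_contract -> ¬renew_permit). Since O(¬report_contract) holds, K gives O(¬renew_permit).
Premise 8, O(¬void_entry -> renew_permit), contraposes to O(¬renew_permit -> void_entry); with O(¬renew_permit) we get O(void_entry).
Premise 7, O(timestamp_transcript -> ¬void_entry), contraposes to O(void_entry -> ¬timestamp_transcript); with O(void_entry) we get O(¬timestamp_transcript).
From O(¬timestamp_transcript) and premise 9, O(¬timestamp_transcript -> flag_appeal), we obtain O(flag_appeal).
Yet premise 10 states O(¬flag_appeal).
We now have both O(flag_appeal) and O(¬flag_appeal) — flag_appeal is simultaneously obligatory and forbidden, violating the D-axiom.

Inconsistent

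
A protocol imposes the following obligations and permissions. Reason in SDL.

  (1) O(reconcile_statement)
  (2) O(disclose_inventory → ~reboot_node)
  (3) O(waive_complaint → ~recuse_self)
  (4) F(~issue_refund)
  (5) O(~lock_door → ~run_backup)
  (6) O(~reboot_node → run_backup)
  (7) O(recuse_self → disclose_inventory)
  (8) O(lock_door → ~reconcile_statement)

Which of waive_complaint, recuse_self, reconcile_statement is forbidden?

recuse_self

From premise 1 we have O(reconcile_statement).
Premise 8 is O(lock_door → ~reconcile_statement); contrapositively O(reconcile_statement → ~lock_door). Since O(reconcile_statement) holds, K gives O(~lock_door).
Premise 5 is O(~lock_door → ~run_backup); since O(~lock_door), deontic closure gives O(~run_backup).
Premise 6, O(~reboot_node → run_backup), contraposes to O(~run_backup → reboot_node); with O(~run_backup) we get O(reboot_node).
The contrapositive of premise 2 (O(disclose_inventory → ~reboot_node)) is O(reboot_node → ~disclose_inventory), and O(reboot_node) is already established, so O(~disclose_inventory).
Premise 7, O(recuse_self → disclose_inventory), contraposes to O(~disclose_inventory → ~recuse_self); with O(~disclose_inventory) we get O(~recuse_self).
So O(~recuse_self) holds, i.e. recuse_self is forbidden. None of the other listed options is forbidden under the premises.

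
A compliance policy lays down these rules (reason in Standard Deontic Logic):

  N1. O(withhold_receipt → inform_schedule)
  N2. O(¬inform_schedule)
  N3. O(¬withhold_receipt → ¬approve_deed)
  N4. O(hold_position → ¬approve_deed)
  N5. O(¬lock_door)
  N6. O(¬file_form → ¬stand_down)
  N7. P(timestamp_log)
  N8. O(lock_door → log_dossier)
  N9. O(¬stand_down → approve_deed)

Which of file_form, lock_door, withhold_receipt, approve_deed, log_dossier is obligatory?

Premise 2 gives O(¬inform_schedule).
Premise 1 is O(withhold_receipt → inform_schedule); contrapositively O(¬inform_schedule → ¬withhold_receipt). Since O(¬inform_schedule) holds, K gives O(¬withhold_receipt).
From O(¬withhold_receipt) and premise 3, O(¬withhold_receipt → ¬approve_deed), we obtain O(¬approve_deed).
Premise 9 is O(¬stand_down → approve_deed); contrapositively O(¬approve_deed → stand_down). Since O(¬approve_deed) holds, K gives O(stand_down).
Premise 6, O(¬file_form → ¬stand_down), contraposes to O(stand_down → file_form); with O(stand_down) we get O(file_form).
So O(file_form) holds — file_form is obligatory. None of the other listed options is made obligatory by any chain of premises.

file_form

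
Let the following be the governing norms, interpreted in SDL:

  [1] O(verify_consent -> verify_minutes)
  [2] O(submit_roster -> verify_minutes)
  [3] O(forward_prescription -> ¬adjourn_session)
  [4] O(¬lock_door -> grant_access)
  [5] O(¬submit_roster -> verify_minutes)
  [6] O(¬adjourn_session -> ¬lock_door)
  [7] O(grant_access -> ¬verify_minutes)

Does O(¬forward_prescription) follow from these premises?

By case analysis on submit_roster: premise 2 gives O(submit_roster -> verify_minutes) and premise 5 gives O(¬submit_roster -> verify_minutes), so O(verify_minutes) either way.
Premise 7 is O(grant_access -> ¬verify_minutes); contrapositively O(verify_minutes -> ¬grant_access). Since O(verify_minutes) holds, K gives O(¬grant_access).
Premise 4 is O(¬lock_door -> grant_access); contrapositively O(¬grant_access -> lock_door). Since O(¬grant_access) holds, K gives O(lock_door).
Premise 6, O(¬adjourn_session -> ¬lock_door), contraposes to O(lock_door -> adjourn_session); with O(lock_door) we get O(adjourn_session).
Premise 3 is O(forward_prescription -> ¬adjourn_session); contrapositively O(adjourn_session -> ¬forward_prescription). Since O(adjourn_session) holds, K gives O(¬forward_prescription).
Premise 1 does not contribute to this derivation.
So O(¬forward_prescription) follows.

Yes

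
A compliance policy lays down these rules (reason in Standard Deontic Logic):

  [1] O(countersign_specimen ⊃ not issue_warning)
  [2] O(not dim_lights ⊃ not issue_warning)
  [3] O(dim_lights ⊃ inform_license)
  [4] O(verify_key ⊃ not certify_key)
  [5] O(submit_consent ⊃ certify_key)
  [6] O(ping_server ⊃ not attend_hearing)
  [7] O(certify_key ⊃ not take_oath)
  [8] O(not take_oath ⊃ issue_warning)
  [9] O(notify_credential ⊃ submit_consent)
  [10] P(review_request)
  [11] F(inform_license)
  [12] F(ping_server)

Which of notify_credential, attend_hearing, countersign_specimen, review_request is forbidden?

F(inform_license) at premise 11 means O(not inform_license).
The contrapositive of premise 3 (O(dim_lights ⊃ inform_license)) is O(not inform_license ⊃ not dim_lights), and O(not inform_license) is already established, so O(not dim_lights).
With premise 2, O(not dim_lights ⊃ not issue_warning), the K-axiom yields O(not issue_warning).
Premise 8, O(not take_oath ⊃ issue_warning), contraposes to O(not issue_warning ⊃ take_oath); with O(not issue_warning) we get O(take_oath).
The contrapositive of premise 7 (O(certify_key ⊃ not take_oath)) is O(take_oath ⊃ not certify_key), and O(take_oath) is already established, so O(not certify_key).
Premise 5 is O(submit_consent ⊃ certify_key); contrapositively O(not certify_key ⊃ not submit_consent). Since O(not certify_key) holds, K gives O(not submit_consent).
The contrapositive of premise 9 (O(notify_credential ⊃ submit_consent)) is O(not submit_consent ⊃ not notify_credential), and O(not submit_consent) is already established, so O(not notify_credential).
So O(not notify_credential) holds, i.e. notify_credential is forbidden. None of the other listed options is forbidden under the premises.

notify_credential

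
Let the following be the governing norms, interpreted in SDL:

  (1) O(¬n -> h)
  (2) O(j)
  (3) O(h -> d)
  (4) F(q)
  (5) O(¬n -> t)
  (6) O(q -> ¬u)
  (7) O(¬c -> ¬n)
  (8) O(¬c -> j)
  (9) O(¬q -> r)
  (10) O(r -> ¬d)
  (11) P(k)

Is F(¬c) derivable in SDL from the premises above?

Yes

Premise 4, F(q), is equivalent to O(¬q).
With premise 9, O(¬q -> r), the K-axiom yields O(r).
Premise 10 is O(r -> ¬d); since O(r), deontic closure gives O(¬d).
The contrapositive of premise 3 (O(h -> d)) is O(¬d -> ¬h), and O(¬d) is already established, so O(¬h).
The contrapositive of premise 1 (O(¬n -> h)) is O(¬h -> n), and O(¬h) is already established, so O(n).
The contrapositive of premise 7 (O(¬c -> ¬n)) is O(n -> c), and O(n) is already established, so O(c).
Premises 2, 5, 6, 8, 11 do not contribute to this derivation.
So O(c) holds, i.e. F(¬c). The claim follows.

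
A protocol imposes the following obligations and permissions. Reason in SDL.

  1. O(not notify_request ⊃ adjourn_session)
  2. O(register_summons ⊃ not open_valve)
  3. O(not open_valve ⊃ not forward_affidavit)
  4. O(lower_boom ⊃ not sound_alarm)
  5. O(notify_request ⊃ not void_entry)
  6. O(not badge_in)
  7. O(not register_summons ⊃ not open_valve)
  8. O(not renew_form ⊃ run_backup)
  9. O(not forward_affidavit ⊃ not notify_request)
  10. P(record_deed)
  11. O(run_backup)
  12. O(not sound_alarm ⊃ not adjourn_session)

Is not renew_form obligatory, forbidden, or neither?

Neither

Premise 8 is O(not renew_form ⊃ run_backup); even if O(run_backup) held, inferring O(not renew_form) would be affirming the consequent — invalid.
No premise or chain of K-axiom applications forces O(not renew_form), and none forces O(renew_form). So not renew_form is neither obligatory nor forbidden under these norms.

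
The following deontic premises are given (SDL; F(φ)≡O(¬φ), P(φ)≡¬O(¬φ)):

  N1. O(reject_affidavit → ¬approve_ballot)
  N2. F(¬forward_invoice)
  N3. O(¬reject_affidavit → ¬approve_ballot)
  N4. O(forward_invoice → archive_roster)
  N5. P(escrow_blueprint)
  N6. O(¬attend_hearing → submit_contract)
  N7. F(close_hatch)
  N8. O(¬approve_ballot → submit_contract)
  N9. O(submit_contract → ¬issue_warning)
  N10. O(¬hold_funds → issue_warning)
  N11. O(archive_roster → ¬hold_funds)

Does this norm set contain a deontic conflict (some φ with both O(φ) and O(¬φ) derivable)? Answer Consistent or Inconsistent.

Inconsistent

By case analysis on ¬reject_affidavit: premise 3 gives O(¬reject_affidavit → ¬approve_ballot) and premise 1 gives O(reject_affidavit → ¬approve_ballot), so O(¬approve_ballot) either way.
Applying K to premise 8 (O(¬approve_ballot → submit_contract)) and O(¬approve_ballot) yields O(submit_contract).
Applying K to premise 9 (O(submit_contract → ¬issue_warning)) and O(submit_contract) yields O(¬issue_warning).
Premise 10, O(¬hold_funds → issue_warning), contraposes to O(¬issue_warning → hold_funds); with O(¬issue_warning) we get O(hold_funds).
Premise 11, O(archive_roster → ¬hold_funds), contraposes to O(hold_funds → ¬archive_roster); with O(hold_funds) we get O(¬archive_roster).
Premise 4 is O(forward_invoice → archive_roster); contrapositively O(¬archive_roster → ¬forward_invoice). Since O(¬archive_roster) holds, K gives O(¬forward_invoice).
But premise 2, F(¬forward_invoice), means O(forward_invoice).
We now have both O(¬forward_invoice) and O(forward_invoice) — forward_invoice is simultaneously obligatory and forbidden, violating the D-axiom.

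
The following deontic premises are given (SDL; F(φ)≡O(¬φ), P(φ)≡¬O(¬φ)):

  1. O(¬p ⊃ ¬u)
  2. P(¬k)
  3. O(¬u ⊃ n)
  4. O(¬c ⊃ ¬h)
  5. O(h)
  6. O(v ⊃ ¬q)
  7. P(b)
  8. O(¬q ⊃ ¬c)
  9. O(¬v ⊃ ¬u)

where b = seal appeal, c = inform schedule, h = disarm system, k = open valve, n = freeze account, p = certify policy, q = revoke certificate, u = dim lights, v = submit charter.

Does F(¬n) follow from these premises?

Yes

From premise 5 we have O(h).
Premise 4 is O(¬c ⊃ ¬h); contrapositively O(h ⊃ c). Since O(h) holds, K gives O(c).
The contrapositive of premise 8 (O(¬q ⊃ ¬c)) is O(c ⊃ q), and O(c) is already established, so O(q).
The contrapositive of premise 6 (O(v ⊃ ¬q)) is O(q ⊃ ¬v), and O(q) is already established, so O(¬v).
Premise 9 is O(¬v ⊃ ¬u); since O(¬v), deontic closure gives O(¬u).
With premise 3, O(¬u ⊃ n), the K-axiom yields O(n).
Premises 1, 2, 7 do not contribute to this derivation.
So O(n) holds, i.e. F(¬n). The claim follows.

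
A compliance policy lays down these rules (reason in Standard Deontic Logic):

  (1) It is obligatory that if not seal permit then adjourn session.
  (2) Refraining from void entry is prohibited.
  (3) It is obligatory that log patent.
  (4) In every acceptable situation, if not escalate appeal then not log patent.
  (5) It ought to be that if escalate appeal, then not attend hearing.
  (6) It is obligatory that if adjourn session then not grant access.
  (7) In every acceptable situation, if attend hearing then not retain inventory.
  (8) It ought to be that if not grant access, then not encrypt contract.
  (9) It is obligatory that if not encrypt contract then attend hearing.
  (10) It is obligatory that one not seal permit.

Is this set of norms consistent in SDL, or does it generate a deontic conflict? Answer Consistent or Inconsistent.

Inconsistent

Premise 3 gives O(log_patent).
The contrapositive of premise 4 (O(¬escalate_appeal → ¬log_patent)) is O(log_patent → escalate_appeal), and O(log_patent) is already established, so O(escalate_appeal).
From O(escalate_appeal) and premise 5, O(escalate_appeal → ¬attend_hearing), we obtain O(¬attend_hearing).
Premise 9 is O(¬encrypt_contract → attend_hearing); contrapositively O(¬attend_hearing → encrypt_contract). Since O(¬attend_hearing) holds, K gives O(encrypt_contract).
Premise 8, O(¬grant_access → ¬encrypt_contract), contraposes to O(encrypt_contract → grant_access); with O(encrypt_contract) we get O(grant_access).
Premise 6, O(adjourn_session → ¬grant_access), contraposes to O(grant_access → ¬adjourn_session); with O(grant_access) we get O(¬adjourn_session).
Premise 1, O(¬seal_permit → adjourn_session), contraposes to O(¬adjourn_session → seal_permit); with O(¬adjourn_session) we get O(seal_permit).
But premise 10 directly asserts O(¬seal_permit).
We now have both O(seal_permit) and O(¬seal_permit) — seal_permit is simultaneously obligatory and forbidden, violating the D-axiom.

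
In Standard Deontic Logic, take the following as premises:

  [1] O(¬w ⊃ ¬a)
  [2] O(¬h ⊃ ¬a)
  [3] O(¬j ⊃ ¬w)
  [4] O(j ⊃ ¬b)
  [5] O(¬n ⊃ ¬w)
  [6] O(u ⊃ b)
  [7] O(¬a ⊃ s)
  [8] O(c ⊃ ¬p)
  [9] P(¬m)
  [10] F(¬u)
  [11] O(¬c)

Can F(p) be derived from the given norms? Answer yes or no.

No

Premise 8 is O(c ⊃ ¬p), but O(c) is not derivable from the premises, so it does not yield O(¬p).
No other premise forces O(¬p). An ideal world satisfying every premise can still have p true, so F(p) is not derivable.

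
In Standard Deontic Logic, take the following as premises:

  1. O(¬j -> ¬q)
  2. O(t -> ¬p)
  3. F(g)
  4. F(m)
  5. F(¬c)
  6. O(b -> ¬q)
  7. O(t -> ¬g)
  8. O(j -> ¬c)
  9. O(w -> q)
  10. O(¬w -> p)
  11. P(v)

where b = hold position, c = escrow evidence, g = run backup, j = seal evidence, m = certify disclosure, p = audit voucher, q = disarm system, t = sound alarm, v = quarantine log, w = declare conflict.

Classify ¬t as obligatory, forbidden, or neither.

Obligatory

Premise 5, F(¬c), is equivalent to O(c).
The contrapositive of premise 8 (O(j -> ¬c)) is O(c -> ¬j), and O(c) is already established, so O(¬j).
Applying K to premise 1 (O(¬j -> ¬q)) and O(¬j) yields O(¬q).
Premise 9 is O(w -> q); contrapositively O(¬q -> ¬w). Since O(¬q) holds, K gives O(¬w).
With premise 10, O(¬w -> p), the K-axiom yields O(p).
Premise 2, O(t -> ¬p), contraposes to O(p -> ¬t); with O(p) we get O(¬t).
Premises 3, 4, 6, 7, 11 do not contribute to this derivation.
Hence ¬t is obligatory.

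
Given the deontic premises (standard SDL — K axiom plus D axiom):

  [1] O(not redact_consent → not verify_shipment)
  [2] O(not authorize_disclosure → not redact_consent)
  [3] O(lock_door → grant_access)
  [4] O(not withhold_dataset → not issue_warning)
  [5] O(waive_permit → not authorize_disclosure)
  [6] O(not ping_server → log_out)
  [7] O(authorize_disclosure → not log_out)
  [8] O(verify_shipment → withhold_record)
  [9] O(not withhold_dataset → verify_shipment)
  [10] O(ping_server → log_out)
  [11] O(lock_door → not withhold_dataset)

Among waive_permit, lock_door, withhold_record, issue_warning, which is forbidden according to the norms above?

lock_door

By case analysis on ping_server: premise 10 gives O(ping_server → log_out) and premise 6 gives O(not ping_server → log_out), so O(log_out) either way.
The contrapositive of premise 7 (O(authorize_disclosure → not log_out)) is O(log_out → not authorize_disclosure), and O(log_out) is already established, so O(not authorize_disclosure).
From O(not authorize_disclosure) and premise 2, O(not authorize_disclosure → not redact_consent), we obtain O(not redact_consent).
With premise 1, O(not redact_consent → not verify_shipment), the K-axiom yields O(not verify_shipment).
Premise 9, O(not withhold_dataset → verify_shipment), contraposes to O(not verify_shipment → withhold_dataset); with O(not verify_shipment) we get O(withhold_dataset).
Premise 11 is O(lock_door → not withhold_dataset); contrapositively O(withhold_dataset → not lock_door). Since O(withhold_dataset) holds, K gives O(not lock_door).
So O(not lock_door) holds, i.e. lock_door is forbidden. None of the other listed options is forbidden under the premises.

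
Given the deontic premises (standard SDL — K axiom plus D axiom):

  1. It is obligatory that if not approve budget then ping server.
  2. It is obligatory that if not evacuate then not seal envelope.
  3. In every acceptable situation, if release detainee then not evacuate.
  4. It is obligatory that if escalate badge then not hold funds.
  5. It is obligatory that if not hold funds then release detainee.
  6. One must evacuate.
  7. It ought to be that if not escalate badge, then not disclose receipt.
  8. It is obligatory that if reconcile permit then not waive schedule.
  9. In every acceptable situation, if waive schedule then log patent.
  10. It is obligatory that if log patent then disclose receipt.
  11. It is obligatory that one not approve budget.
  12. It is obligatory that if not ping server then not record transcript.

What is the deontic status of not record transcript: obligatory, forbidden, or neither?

Premise 12 is O(¬ping_server → ¬record_transcript), but O(¬ping_server) is not derivable from the premises, so it does not yield O(¬record_transcript).
No premise or chain of K-axiom applications forces O(¬record_transcript), and none forces O(record_transcript). So ¬record_transcript is neither obligatory nor forbidden under these norms.

Neither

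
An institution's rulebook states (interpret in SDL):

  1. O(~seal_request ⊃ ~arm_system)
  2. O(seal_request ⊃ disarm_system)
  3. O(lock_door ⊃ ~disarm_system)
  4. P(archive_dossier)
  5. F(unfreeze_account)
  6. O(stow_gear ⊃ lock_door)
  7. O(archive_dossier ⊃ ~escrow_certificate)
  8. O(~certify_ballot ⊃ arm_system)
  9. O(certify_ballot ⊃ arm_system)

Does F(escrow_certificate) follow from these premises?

No

Premise 7 is O(archive_dossier ⊃ ~escrow_certificate), but O(archive_dossier) is not derivable from the premises (the permission P(archive_dossier) asserts only ~O(~archive_dossier), not O(archive_dossier)), so it does not yield O(~escrow_certificate).
No other premise forces O(~escrow_certificate). An ideal world satisfying every premise can still have escrow_certificate true, so F(escrow_certificate) is not derivable.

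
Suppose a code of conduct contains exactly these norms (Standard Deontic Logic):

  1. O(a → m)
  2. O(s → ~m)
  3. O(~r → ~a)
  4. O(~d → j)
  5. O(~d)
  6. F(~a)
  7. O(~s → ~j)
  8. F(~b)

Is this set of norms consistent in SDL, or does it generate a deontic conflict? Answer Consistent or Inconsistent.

From premise 5 we have O(~d).
With premise 4, O(~d → j), the K-axiom yields O(j).
Premise 7, O(~s → ~j), contraposes to O(j → s); with O(j) we get O(s).
Applying K to premise 2 (O(s → ~m)) and O(s) yields O(~m).
The contrapositive of premise 1 (O(a → m)) is O(~m → ~a), and O(~m) is already established, so O(~a).
However, F(~a) at premise 6 amounts to O(a).
We now have both O(~a) and O(a) — a is simultaneously obligatory and forbidden, violating the D-axiom.

Inconsistent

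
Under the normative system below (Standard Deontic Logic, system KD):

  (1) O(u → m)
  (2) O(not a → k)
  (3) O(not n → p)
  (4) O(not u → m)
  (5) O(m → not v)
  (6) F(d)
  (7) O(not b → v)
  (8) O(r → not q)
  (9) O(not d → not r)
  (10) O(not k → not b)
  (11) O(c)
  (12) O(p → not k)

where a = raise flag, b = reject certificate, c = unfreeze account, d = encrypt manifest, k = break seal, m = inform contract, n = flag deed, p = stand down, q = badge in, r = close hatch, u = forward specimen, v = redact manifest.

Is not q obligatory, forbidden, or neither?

Premise 8 is O(r → not q), but O(r) is not derivable from the premises, so it does not yield O(not q).
No premise or chain of K-axiom applications forces O(not q), and none forces O(q). So not q is neither obligatory nor forbidden under these norms.

Neither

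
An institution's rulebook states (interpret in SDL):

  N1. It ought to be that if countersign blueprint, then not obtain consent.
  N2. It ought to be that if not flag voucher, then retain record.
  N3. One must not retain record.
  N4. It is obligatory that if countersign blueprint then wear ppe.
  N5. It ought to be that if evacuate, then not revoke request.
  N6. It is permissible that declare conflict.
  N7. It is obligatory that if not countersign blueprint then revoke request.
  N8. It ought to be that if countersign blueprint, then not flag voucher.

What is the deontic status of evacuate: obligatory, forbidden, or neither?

Forbidden

F(retain_record) at premise 3 means O(¬retain_record).
The contrapositive of premise 2 (O(¬flag_voucher → retain_record)) is O(¬retain_record → flag_voucher), and O(¬retain_record) is already established, so O(flag_voucher).
The contrapositive of premise 8 (O(countersign_blueprint → ¬flag_voucher)) is O(flag_voucher → ¬countersign_blueprint), and O(flag_voucher) is already established, so O(¬countersign_blueprint).
Premise 7 is O(¬countersign_blueprint → revoke_request); since O(¬countersign_blueprint), deontic closure gives O(revoke_request).
The contrapositive of premise 5 (O(evacuate → ¬revoke_request)) is O(revoke_request → ¬evacuate), and O(revoke_request) is already established, so O(¬evacuate).
Premises 1, 4, 6 do not contribute to this derivation.
Thus O(¬evacuate), which is F(evacuate): evacuate is forbidden.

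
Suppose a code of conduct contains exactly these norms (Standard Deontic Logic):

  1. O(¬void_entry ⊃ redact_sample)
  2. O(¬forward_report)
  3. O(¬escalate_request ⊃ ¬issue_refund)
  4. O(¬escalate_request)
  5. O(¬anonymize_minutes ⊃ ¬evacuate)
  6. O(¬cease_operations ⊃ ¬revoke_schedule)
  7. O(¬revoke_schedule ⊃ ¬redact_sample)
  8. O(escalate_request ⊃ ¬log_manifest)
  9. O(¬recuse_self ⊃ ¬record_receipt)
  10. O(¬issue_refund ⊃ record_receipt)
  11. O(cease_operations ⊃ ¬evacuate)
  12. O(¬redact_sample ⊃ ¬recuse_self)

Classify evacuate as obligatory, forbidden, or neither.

Premise 4 states O(¬escalate_request) outright.
From O(¬escalate_request) and premise 3, O(¬escalate_request ⊃ ¬issue_refund), we obtain O(¬issue_refund).
Premise 10 is O(¬issue_refund ⊃ record_receipt); since O(¬issue_refund), deontic closure gives O(record_receipt).
Premise 9, O(¬recuse_self ⊃ ¬record_receipt), contraposes to O(record_receipt ⊃ recuse_self); with O(record_receipt) we get O(recuse_self).
The contrapositive of premise 12 (O(¬redact_sample ⊃ ¬recuse_self)) is O(recuse_self ⊃ redact_sample), and O(recuse_self) is already established, so O(redact_sample).
The contrapositive of premise 7 (O(¬revoke_schedule ⊃ ¬redact_sample)) is O(redact_sample ⊃ revoke_schedule), and O(redact_sample) is already established, so O(revoke_schedule).
Premise 6, O(¬cease_operations ⊃ ¬revoke_schedule), contraposes to O(revoke_schedule ⊃ cease_operations); with O(revoke_schedule) we get O(cease_operations).
Applying K to premise 11 (O(cease_operations ⊃ ¬evacuate)) and O(cease_operations) yields O(¬evacuate).
Premises 1, 2, 5, 8 do not contribute to this derivation.
Thus O(¬evacuate), which is F(evacuate): evacuate is forbidden.

Forbidden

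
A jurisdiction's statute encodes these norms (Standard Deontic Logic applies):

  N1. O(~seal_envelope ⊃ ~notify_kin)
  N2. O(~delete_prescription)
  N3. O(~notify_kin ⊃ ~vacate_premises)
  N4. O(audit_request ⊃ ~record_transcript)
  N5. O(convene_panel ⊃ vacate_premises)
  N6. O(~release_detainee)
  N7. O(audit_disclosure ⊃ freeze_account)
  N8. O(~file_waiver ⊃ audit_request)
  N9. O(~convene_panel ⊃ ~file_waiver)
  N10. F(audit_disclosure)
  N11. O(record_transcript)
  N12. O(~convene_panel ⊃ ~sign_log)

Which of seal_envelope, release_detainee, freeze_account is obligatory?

seal_envelope

Premise 11 gives O(record_transcript).
Premise 4, O(audit_request ⊃ ~record_transcript), contraposes to O(record_transcript ⊃ ~audit_request); with O(record_transcript) we get O(~audit_request).
Premise 8, O(~file_waiver ⊃ audit_request), contraposes to O(~audit_request ⊃ file_waiver); with O(~audit_request) we get O(file_waiver).
Premise 9, O(~convene_panel ⊃ ~file_waiver), contraposes to O(file_waiver ⊃ convene_panel); with O(file_waiver) we get O(convene_panel).
Applying K to premise 5 (O(convene_panel ⊃ vacate_premises)) and O(convene_panel) yields O(vacate_premises).
Premise 3, O(~notify_kin ⊃ ~vacate_premises), contraposes to O(vacate_premises ⊃ notify_kin); with O(vacate_premises) we get O(notify_kin).
The contrapositive of premise 1 (O(~seal_envelope ⊃ ~notify_kin)) is O(notify_kin ⊃ seal_envelope), and O(notify_kin) is already established, so O(seal_envelope).
So O(seal_envelope) holds — seal_envelope is obligatory. None of the other listed options is made obligatory by any chain of premises.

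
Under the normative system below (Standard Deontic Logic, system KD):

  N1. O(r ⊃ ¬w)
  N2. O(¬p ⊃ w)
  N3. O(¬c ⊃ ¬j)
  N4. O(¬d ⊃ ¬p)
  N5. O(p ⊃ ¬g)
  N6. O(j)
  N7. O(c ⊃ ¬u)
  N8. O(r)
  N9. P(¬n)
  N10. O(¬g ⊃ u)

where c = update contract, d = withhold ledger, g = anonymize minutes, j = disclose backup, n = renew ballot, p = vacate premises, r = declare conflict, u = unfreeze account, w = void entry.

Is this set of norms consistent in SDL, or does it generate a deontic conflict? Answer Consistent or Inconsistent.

Inconsistent

From premise 6 we have O(j).
Premise 3, O(¬c ⊃ ¬j), contraposes to O(j ⊃ c); with O(j) we get O(c).
With premise 7, O(c ⊃ ¬u), the K-axiom yields O(¬u).
Premise 10 is O(¬g ⊃ u); contrapositively O(¬u ⊃ g). Since O(¬u) holds, K gives O(g).
The contrapositive of premise 5 (O(p ⊃ ¬g)) is O(g ⊃ ¬p), and O(g) is already established, so O(¬p).
Premise 2 is O(¬p ⊃ w); since O(¬p), deontic closure gives O(w).
The contrapositive of premise 1 (O(r ⊃ ¬w)) is O(w ⊃ ¬r), and O(w) is already established, so O(¬r).
Yet premise 8 states O(r).
We now have both O(¬r) and O(r) — r is simultaneously obligatory and forbidden, violating the D-axiom.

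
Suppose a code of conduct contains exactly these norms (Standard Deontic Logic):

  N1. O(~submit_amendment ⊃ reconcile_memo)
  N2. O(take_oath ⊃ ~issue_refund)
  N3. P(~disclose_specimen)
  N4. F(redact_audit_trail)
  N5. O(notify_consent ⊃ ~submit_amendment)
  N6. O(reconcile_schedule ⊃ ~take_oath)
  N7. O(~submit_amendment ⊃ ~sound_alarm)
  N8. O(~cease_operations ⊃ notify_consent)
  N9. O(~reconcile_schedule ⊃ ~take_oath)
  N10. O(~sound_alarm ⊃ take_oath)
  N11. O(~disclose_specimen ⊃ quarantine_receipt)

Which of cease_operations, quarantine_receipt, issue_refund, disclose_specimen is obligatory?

Premises 6 and 9 cover both cases: O(reconcile_schedule ⊃ ~take_oath) and O(~reconcile_schedule ⊃ ~take_oath). Since reconcile_schedule ∨ ~reconcile_schedule is a tautology, O(~take_oath) follows.
Premise 10 is O(~sound_alarm ⊃ take_oath); contrapositively O(~take_oath ⊃ sound_alarm). Since O(~take_oath) holds, K gives O(sound_alarm).
Premise 7 is O(~submit_amendment ⊃ ~sound_alarm); contrapositively O(sound_alarm ⊃ submit_amendment). Since O(sound_alarm) holds, K gives O(submit_amendment).
Premise 5, O(notify_consent ⊃ ~submit_amendment), contraposes to O(submit_amendment ⊃ ~notify_consent); with O(submit_amendment) we get O(~notify_consent).
Premise 8 is O(~cease_operations ⊃ notify_consent); contrapositively O(~notify_consent ⊃ cease_operations). Since O(~notify_consent) holds, K gives O(cease_operations).
So O(cease_operations) holds — cease_operations is obligatory. None of the other listed options is made obligatory by any chain of premises.

cease_operations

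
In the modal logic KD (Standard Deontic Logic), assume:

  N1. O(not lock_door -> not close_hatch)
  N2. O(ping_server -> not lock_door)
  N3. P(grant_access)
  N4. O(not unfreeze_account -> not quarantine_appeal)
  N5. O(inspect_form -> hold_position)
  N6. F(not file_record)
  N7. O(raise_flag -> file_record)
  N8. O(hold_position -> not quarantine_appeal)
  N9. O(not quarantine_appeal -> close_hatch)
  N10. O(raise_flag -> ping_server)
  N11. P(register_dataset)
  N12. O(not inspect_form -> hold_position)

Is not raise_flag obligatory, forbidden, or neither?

Premises 5 and 12 cover both cases: O(inspect_form -> hold_position) and O(not inspect_form -> hold_position). Since inspect_form ∨ not inspect_form is a tautology, O(hold_position) follows.
From O(hold_position) and premise 8, O(hold_position -> not quarantine_appeal), we obtain O(not quarantine_appeal).
Applying K to premise 9 (O(not quarantine_appeal -> close_hatch)) and O(not quarantine_appeal) yields O(close_hatch).
The contrapositive of premise 1 (O(not lock_door -> not close_hatch)) is O(close_hatch -> lock_door), and O(close_hatch) is already established, so O(lock_door).
Premise 2, O(ping_server -> not lock_door), contraposes to O(lock_door -> not ping_server); with O(lock_door) we get O(not ping_server).
Premise 10 is O(raise_flag -> ping_server); contrapositively O(not ping_server -> not raise_flag). Since O(not ping_server) holds, K gives O(not raise_flag).
Premises 3, 4, 6, 7, 11 do not contribute to this derivation.
Hence not raise_flag is obligatory.

Obligatory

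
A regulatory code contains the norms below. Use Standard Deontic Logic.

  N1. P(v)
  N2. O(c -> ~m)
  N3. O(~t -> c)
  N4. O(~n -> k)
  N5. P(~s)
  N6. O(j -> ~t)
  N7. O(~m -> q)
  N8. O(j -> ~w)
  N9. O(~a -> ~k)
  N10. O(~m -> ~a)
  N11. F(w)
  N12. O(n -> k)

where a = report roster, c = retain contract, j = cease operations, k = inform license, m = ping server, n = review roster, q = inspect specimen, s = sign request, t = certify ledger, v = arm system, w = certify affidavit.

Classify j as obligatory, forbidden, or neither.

By case analysis on ~n: premise 4 gives O(~n -> k) and premise 12 gives O(n -> k), so O(k) either way.
Premise 9, O(~a -> ~k), contraposes to O(k -> a); with O(k) we get O(a).
The contrapositive of premise 10 (O(~m -> ~a)) is O(a -> m), and O(a) is already established, so O(m).
Premise 2, O(c -> ~m), contraposes to O(m -> ~c); with O(m) we get O(~c).
Premise 3 is O(~t -> c); contrapositively O(~c -> t). Since O(~c) holds, K gives O(t).
The contrapositive of premise 6 (O(j -> ~t)) is O(t -> ~j), and O(t) is already established, so O(~j).
Premises 1, 5, 7, 8, 11 do not contribute to this derivation.
Thus O(~j), which is F(j): j is forbidden.

Forbidden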